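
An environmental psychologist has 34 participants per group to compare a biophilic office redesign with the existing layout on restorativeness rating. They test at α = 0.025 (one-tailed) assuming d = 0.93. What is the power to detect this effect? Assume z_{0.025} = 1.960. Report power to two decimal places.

For two equal groups, power = Φ(d·√(n/2) − z_{α}).
d·√(n/2) = 0.93 × √(34/2) = 0.93 × 4.123 = 3.834.
z_β = 3.834 − 1.960 = 1.874.
Power = Φ(1.874) = 0.970.

power ≈ 0.97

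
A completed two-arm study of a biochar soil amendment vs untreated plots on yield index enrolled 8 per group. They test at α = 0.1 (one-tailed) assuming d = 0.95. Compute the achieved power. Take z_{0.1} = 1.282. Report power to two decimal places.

power ≈ 0.73

For two equal groups, power = Φ(d·√(n/2) − z_{α}).
d·√(n/2) = 0.95 × √(8/2) = 0.95 × 2.000 = 1.900.
z_β = 1.900 − 1.282 = 0.618.
Power = Φ(0.618) = 0.732.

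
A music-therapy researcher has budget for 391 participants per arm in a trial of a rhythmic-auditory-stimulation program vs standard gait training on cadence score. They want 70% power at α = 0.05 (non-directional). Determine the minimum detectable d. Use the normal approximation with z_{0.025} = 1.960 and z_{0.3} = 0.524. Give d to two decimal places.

d_min ≈ 0.18

For two independent groups of n = 391 each: d_min = (z_{α/2} + z_β)·√(2/n).
z-sum = 1.960 + 0.524 = 2.484.
d_min = 2.484 × √(2/391) = 2.484 × 0.0715 = 0.178.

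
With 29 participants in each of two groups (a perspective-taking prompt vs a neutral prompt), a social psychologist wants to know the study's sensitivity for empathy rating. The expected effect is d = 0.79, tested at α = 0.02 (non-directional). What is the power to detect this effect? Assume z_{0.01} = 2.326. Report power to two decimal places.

For two equal groups, power = Φ(d·√(n/2) − z_{α/2}).
d·√(n/2) = 0.79 × √(29/2) = 0.79 × 3.808 = 3.008.
z_β = 3.008 − 2.326 = 0.682.
Power = Φ(0.682) = 0.752.

power ≈ 0.75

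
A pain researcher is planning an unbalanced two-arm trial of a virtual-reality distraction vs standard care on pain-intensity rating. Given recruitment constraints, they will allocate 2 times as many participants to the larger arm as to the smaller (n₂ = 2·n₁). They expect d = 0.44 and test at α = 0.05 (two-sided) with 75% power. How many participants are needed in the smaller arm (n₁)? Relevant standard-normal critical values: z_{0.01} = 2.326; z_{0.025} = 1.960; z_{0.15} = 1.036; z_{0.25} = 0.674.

With allocation ratio k = n₂/n₁ = 2, Var(x̄₁−x̄₂) = σ²(1/n₁ + 1/(k·n₁)) = σ²·(k+1)/(k·n₁).
So n₁ = (1 + 1/k)·((z_{α/2} + z_β)/d)² = 1.500 × (2.634/0.44)².
n₁ = 1.500 × 35.84 = 53.8.
Round up: n₁ = 54, giving n₂ = 2 × 54 = 108.

n₁ = 54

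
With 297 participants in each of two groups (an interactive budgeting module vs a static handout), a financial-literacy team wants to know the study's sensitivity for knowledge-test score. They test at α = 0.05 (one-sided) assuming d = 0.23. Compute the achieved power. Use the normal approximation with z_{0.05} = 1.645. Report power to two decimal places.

power ≈ 0.88

For two equal groups, power = Φ(d·√(n/2) − z_{α}).
d·√(n/2) = 0.23 × √(297/2) = 0.23 × 12.186 = 2.803.
z_β = 2.803 − 1.645 = 1.158.
Power = Φ(1.158) = 0.877.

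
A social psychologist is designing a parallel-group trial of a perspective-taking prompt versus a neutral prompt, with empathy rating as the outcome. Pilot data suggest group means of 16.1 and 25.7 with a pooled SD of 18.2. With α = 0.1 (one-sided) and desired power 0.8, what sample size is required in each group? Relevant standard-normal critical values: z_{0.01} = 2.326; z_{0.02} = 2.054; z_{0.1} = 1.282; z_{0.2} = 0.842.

n = 33 per group

Cohen's d = |M₁ − M₂| / SD_pooled = |16.1 − 25.7| / 18.2 = 9.6 / 18.2 = 0.527.
For two independent groups with equal n: n = 2·((z_{α} + z_β) / d)².
z_{α} + z_β = 1.282 + 0.842 = 2.124.
n = 2 × (2.124 / 0.527)² = 2 × 4.030² = 2 × 16.24 = 32.5.
Round up to the next whole participant.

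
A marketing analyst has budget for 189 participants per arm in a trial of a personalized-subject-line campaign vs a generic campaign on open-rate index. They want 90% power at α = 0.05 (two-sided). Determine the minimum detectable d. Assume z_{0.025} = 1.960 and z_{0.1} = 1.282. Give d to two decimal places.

For two independent groups of n = 189 each: d_min = (z_{α/2} + z_β)·√(2/n).
z-sum = 1.960 + 1.282 = 3.242.
d_min = 3.242 × √(2/189) = 3.242 × 0.1029 = 0.334.

d_min ≈ 0.33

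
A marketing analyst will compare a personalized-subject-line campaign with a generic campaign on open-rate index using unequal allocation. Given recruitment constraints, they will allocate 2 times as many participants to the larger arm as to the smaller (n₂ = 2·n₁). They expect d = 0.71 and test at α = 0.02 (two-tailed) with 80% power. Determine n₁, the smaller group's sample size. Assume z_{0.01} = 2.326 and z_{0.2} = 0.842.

n₁ = 30

With allocation ratio k = n₂/n₁ = 2, Var(x̄₁−x̄₂) = σ²(1/n₁ + 1/(k·n₁)) = σ²·(k+1)/(k·n₁).
So n₁ = (1 + 1/k)·((z_{α/2} + z_β)/d)² = 1.500 × (3.168/0.71)².
n₁ = 1.500 × 19.91 = 29.9.
Round up: n₁ = 30, giving n₂ = 2 × 30 = 60.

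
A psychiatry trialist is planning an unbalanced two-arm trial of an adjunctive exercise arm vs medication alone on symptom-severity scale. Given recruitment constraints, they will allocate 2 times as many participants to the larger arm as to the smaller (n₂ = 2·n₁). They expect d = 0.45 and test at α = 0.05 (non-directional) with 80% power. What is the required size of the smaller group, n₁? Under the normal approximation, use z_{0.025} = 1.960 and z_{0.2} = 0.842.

n₁ = 59

With allocation ratio k = n₂/n₁ = 2, Var(x̄₁−x̄₂) = σ²(1/n₁ + 1/(k·n₁)) = σ²·(k+1)/(k·n₁).
So n₁ = (1 + 1/k)·((z_{α/2} + z_β)/d)² = 1.500 × (2.802/0.45)².
n₁ = 1.500 × 38.77 = 58.2.
Round up: n₁ = 59, giving n₂ = 2 × 59 = 118.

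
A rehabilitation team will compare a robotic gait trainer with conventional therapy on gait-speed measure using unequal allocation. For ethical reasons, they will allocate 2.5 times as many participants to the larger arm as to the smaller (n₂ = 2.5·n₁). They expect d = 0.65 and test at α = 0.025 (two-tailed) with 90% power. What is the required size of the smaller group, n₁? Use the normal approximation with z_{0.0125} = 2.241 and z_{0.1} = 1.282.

With allocation ratio k = n₂/n₁ = 2.5, Var(x̄₁−x̄₂) = σ²(1/n₁ + 1/(k·n₁)) = σ²·(k+1)/(k·n₁).
So n₁ = (1 + 1/k)·((z_{α/2} + z_β)/d)² = 1.400 × (3.523/0.65)².
n₁ = 1.400 × 29.38 = 41.1.
Round up: n₁ = 42, giving n₂ = 2.5 × 42 = 105.

n₁ = 42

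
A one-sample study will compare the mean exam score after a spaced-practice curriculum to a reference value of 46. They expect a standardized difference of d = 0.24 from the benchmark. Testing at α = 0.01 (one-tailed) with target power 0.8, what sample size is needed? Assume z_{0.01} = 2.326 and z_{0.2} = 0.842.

For a one-sample test: n = ((z_{α} + z_β) / d)².
z_{α} + z_β = 2.326 + 0.842 = 3.168.
n = (3.168 / 0.24)² = 13.200² = 174.24.
Round up.

n = 175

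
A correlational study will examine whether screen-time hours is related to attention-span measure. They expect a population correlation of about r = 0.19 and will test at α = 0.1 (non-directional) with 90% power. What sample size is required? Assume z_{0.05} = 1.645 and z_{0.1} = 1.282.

Fisher's z: C = ½·ln((1+r)/(1−r)) = ½·ln(1.4691) = 0.1923.
n = ((z_{α/2} + z_β)/C)² + 3.
(1.645 + 1.282) / 0.1923 = 2.927 / 0.1923 = 15.221.
n = 15.221² + 3 = 231.68 + 3 = 234.7.
Round up.

n = 235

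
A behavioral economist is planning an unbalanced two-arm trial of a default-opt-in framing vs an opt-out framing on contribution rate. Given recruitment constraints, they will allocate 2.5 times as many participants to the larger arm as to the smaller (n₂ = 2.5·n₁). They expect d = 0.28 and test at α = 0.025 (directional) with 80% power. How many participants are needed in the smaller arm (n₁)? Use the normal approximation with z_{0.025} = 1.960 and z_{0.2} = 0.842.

n₁ = 141

With allocation ratio k = n₂/n₁ = 2.5, Var(x̄₁−x̄₂) = σ²(1/n₁ + 1/(k·n₁)) = σ²·(k+1)/(k·n₁).
So n₁ = (1 + 1/k)·((z_{α} + z_β)/d)² = 1.400 × (2.802/0.28)².
n₁ = 1.400 × 100.14 = 140.2.
Round up: n₁ = 141, giving n₂ = ⌈2.5 × 141⌉ = ⌈352.5⌉ = 353.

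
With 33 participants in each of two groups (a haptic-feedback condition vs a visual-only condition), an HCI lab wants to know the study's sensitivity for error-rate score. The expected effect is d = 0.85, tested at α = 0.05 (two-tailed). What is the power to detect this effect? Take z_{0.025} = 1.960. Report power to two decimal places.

For two equal groups, power = Φ(d·√(n/2) − z_{α/2}).
d·√(n/2) = 0.85 × √(33/2) = 0.85 × 4.062 = 3.453.
z_β = 3.453 − 1.960 = 1.493.
Power = Φ(1.493) = 0.932.

power ≈ 0.93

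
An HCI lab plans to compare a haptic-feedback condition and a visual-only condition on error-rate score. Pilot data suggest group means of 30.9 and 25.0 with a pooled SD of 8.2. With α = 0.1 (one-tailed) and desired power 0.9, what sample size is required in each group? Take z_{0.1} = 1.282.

n = 26 per group

Cohen's d = |M₁ − M₂| / SD_pooled = |30.9 − 25.0| / 8.2 = 5.9 / 8.2 = 0.720.
For two independent groups with equal n: n = 2·((z_{α} + z_β) / d)².
z_{α} + z_β = 1.282 + 1.282 = 2.564.
n = 2 × (2.564 / 0.720)² = 2 × 3.561² = 2 × 12.68 = 25.4.
Round up to the next whole participant.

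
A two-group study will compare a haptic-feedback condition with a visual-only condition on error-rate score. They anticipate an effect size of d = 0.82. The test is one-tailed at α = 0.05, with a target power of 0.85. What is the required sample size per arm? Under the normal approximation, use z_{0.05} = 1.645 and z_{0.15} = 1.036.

For two independent groups with equal n: n = 2·((z_{α} + z_β) / d)².
z_{α} + z_β = 1.645 + 1.036 = 2.681.
n = 2 × (2.681 / 0.82)² = 2 × 3.270² = 2 × 10.69 = 21.4.
Round up to the next whole participant.

n = 22 per group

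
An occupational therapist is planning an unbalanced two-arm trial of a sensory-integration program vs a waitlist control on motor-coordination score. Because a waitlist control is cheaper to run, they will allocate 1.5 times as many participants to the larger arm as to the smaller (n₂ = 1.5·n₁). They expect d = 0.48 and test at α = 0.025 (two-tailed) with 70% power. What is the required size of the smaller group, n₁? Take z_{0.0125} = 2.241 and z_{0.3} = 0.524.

With allocation ratio k = n₂/n₁ = 1.5, Var(x̄₁−x̄₂) = σ²(1/n₁ + 1/(k·n₁)) = σ²·(k+1)/(k·n₁).
So n₁ = (1 + 1/k)·((z_{α/2} + z_β)/d)² = 1.667 × (2.765/0.48)².
n₁ = 1.667 × 33.18 = 55.3.
Round up: n₁ = 56, giving n₂ = 1.5 × 56 = 84.

n₁ = 56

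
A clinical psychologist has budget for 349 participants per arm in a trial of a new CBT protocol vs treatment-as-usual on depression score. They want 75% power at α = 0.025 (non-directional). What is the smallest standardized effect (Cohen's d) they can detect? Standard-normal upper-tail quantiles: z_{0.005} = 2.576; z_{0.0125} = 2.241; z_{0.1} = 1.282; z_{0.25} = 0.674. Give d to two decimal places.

d_min ≈ 0.22

For two independent groups of n = 349 each: d_min = (z_{α/2} + z_β)·√(2/n).
z-sum = 2.241 + 0.674 = 2.915.
d_min = 2.915 × √(2/349) = 2.915 × 0.0757 = 0.221.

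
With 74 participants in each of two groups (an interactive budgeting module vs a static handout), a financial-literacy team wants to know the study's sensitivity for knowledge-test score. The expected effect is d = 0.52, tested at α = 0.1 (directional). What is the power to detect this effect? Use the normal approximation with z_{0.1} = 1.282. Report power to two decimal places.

power ≈ 0.97

For two equal groups, power = Φ(d·√(n/2) − z_{α}).
d·√(n/2) = 0.52 × √(74/2) = 0.52 × 6.083 = 3.163.
z_β = 3.163 − 1.282 = 1.881.
Power = Φ(1.881) = 0.970.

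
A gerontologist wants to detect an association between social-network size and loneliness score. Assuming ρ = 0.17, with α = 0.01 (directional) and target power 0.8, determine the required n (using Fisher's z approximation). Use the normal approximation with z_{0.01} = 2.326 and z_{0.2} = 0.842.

n = 344

Fisher's z: C = ½·ln((1+r)/(1−r)) = ½·ln(1.4096) = 0.1717.
n = ((z_{α} + z_β)/C)² + 3.
(2.326 + 0.842) / 0.1717 = 3.168 / 0.1717 = 18.451.
n = 18.451² + 3 = 340.43 + 3 = 343.4.
Round up.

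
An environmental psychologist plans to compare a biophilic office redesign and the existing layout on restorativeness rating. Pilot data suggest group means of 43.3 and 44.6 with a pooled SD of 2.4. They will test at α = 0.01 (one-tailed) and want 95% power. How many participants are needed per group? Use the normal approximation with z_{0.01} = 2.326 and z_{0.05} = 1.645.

n = 108 per group

Cohen's d = |M₁ − M₂| / SD_pooled = |43.3 − 44.6| / 2.4 = 1.3 / 2.4 = 0.542.
For two independent groups with equal n: n = 2·((z_{α} + z_β) / d)².
z_{α} + z_β = 2.326 + 1.645 = 3.971.
n = 2 × (3.971 / 0.542)² = 2 × 7.327² = 2 × 53.68 = 107.4.
Round up to the next whole participant.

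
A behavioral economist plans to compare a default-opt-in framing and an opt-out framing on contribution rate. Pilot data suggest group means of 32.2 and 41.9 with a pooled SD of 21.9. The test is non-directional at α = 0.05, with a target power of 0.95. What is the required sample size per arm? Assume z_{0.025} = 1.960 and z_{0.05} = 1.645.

n = 133 per group

Cohen's d = |M₁ − M₂| / SD_pooled = |32.2 − 41.9| / 21.9 = 9.7 / 21.9 = 0.443.
For two independent groups with equal n: n = 2·((z_{α/2} + z_β) / d)².
z_{α/2} + z_β = 1.960 + 1.645 = 3.605.
n = 2 × (3.605 / 0.443)² = 2 × 8.138² = 2 × 66.22 = 132.4.
Round up to the next whole participant.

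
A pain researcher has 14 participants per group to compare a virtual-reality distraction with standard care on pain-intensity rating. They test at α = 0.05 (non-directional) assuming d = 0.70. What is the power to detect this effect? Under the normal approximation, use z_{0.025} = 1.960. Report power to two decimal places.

For two equal groups, power = Φ(d·√(n/2) − z_{α/2}).
d·√(n/2) = 0.70 × √(14/2) = 0.70 × 2.646 = 1.852.
z_β = 1.852 − 1.960 = -0.108.
Power = Φ(-0.108) = 0.457.

power ≈ 0.46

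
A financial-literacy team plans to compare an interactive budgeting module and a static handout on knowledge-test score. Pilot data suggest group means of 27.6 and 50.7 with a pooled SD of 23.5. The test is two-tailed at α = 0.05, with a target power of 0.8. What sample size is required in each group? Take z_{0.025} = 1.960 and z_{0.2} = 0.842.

n = 17 per group

Cohen's d = |M₁ − M₂| / SD_pooled = |27.6 − 50.7| / 23.5 = 23.1 / 23.5 = 0.983.
For two independent groups with equal n: n = 2·((z_{α/2} + z_β) / d)².
z_{α/2} + z_β = 1.960 + 0.842 = 2.802.
n = 2 × (2.802 / 0.983)² = 2 × 2.850² = 2 × 8.13 = 16.3.
Round up to the next whole participant.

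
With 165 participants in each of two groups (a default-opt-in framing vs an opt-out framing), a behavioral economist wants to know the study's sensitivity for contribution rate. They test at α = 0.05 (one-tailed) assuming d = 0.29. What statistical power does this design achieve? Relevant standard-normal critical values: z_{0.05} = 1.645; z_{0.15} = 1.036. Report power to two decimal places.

For two equal groups, power = Φ(d·√(n/2) − z_{α}).
d·√(n/2) = 0.29 × √(165/2) = 0.29 × 9.083 = 2.634.
z_β = 2.634 − 1.645 = 0.989.
Power = Φ(0.989) = 0.839.

power ≈ 0.84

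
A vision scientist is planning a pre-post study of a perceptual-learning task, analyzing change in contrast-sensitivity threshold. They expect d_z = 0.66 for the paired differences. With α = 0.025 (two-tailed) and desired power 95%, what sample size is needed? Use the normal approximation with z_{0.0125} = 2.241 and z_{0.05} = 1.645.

n = 35 pairs

For a paired (one-sample on differences) test: n = ((z_{α/2} + z_β) / d)².
z_{α/2} + z_β = 2.241 + 1.645 = 3.886.
n = (3.886 / 0.66)² = 5.888² = 34.67.
Round up.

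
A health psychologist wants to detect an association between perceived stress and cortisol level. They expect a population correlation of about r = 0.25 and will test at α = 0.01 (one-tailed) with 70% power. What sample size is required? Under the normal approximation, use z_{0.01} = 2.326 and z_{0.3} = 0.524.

n = 128

Fisher's z: C = ½·ln((1+r)/(1−r)) = ½·ln(1.6667) = 0.2554.
n = ((z_{α} + z_β)/C)² + 3.
(2.326 + 0.524) / 0.2554 = 2.850 / 0.2554 = 11.159.
n = 11.159² + 3 = 124.52 + 3 = 127.5.
Round up.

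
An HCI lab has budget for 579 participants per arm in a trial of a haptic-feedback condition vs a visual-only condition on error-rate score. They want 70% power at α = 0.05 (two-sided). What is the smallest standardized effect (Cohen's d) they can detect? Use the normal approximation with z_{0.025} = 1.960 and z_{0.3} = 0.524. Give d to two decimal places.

For two independent groups of n = 579 each: d_min = (z_{α/2} + z_β)·√(2/n).
z-sum = 1.960 + 0.524 = 2.484.
d_min = 2.484 × √(2/579) = 2.484 × 0.0588 = 0.146.

d_min ≈ 0.15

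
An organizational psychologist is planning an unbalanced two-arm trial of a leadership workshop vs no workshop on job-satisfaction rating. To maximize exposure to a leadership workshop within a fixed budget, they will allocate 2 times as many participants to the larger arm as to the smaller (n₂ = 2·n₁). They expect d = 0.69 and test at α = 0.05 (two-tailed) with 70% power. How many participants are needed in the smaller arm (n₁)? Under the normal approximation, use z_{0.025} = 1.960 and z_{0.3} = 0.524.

n₁ = 20

With allocation ratio k = n₂/n₁ = 2, Var(x̄₁−x̄₂) = σ²(1/n₁ + 1/(k·n₁)) = σ²·(k+1)/(k·n₁).
So n₁ = (1 + 1/k)·((z_{α/2} + z_β)/d)² = 1.500 × (2.484/0.69)².
n₁ = 1.500 × 12.96 = 19.4.
Round up: n₁ = 20, giving n₂ = 2 × 20 = 40.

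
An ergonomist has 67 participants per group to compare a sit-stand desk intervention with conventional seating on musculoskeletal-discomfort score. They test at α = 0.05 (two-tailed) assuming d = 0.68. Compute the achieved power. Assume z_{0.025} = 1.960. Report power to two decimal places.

power ≈ 0.98

For two equal groups, power = Φ(d·√(n/2) − z_{α/2}).
d·√(n/2) = 0.68 × √(67/2) = 0.68 × 5.788 = 3.936.
z_β = 3.936 − 1.960 = 1.976.
Power = Φ(1.976) = 0.976.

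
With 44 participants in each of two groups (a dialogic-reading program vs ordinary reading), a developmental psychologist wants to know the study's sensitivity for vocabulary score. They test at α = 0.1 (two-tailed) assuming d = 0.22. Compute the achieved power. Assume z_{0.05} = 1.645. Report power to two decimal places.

For two equal groups, power = Φ(d·√(n/2) − z_{α/2}).
d·√(n/2) = 0.22 × √(44/2) = 0.22 × 4.690 = 1.032.
z_β = 1.032 − 1.645 = -0.613.
Power = Φ(-0.613) = 0.270.

power ≈ 0.27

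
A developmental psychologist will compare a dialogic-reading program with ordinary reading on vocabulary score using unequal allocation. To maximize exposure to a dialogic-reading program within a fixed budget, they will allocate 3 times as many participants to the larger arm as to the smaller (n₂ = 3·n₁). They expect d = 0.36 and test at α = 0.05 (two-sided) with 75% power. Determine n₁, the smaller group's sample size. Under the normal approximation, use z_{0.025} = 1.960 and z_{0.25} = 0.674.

With allocation ratio k = n₂/n₁ = 3, Var(x̄₁−x̄₂) = σ²(1/n₁ + 1/(k·n₁)) = σ²·(k+1)/(k·n₁).
So n₁ = (1 + 1/k)·((z_{α/2} + z_β)/d)² = 1.333 × (2.634/0.36)².
n₁ = 1.333 × 53.53 = 71.4.
Round up: n₁ = 72, giving n₂ = 3 × 72 = 216.

n₁ = 72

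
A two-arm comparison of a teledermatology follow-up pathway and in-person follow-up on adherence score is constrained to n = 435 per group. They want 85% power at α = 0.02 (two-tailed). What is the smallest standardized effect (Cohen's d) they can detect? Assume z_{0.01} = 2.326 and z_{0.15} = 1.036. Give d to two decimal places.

For two independent groups of n = 435 each: d_min = (z_{α/2} + z_β)·√(2/n).
z-sum = 2.326 + 1.036 = 3.362.
d_min = 3.362 × √(2/435) = 3.362 × 0.0678 = 0.228.

d_min ≈ 0.23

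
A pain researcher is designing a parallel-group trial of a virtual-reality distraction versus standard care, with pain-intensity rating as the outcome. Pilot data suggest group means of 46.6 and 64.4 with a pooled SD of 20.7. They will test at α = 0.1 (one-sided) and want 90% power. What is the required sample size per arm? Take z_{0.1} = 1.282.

Cohen's d = |M₁ − M₂| / SD_pooled = |46.6 − 64.4| / 20.7 = 17.8 / 20.7 = 0.860.
For two independent groups with equal n: n = 2·((z_{α} + z_β) / d)².
z_{α} + z_β = 1.282 + 1.282 = 2.564.
n = 2 × (2.564 / 0.860)² = 2 × 2.981² = 2 × 8.89 = 17.8.
Round up to the next whole participant.

n = 18 per group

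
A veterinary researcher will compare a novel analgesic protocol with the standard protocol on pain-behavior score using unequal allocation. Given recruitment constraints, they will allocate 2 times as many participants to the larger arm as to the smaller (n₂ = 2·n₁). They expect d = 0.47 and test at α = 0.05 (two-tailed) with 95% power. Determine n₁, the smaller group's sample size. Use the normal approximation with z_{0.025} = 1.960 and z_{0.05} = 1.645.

With allocation ratio k = n₂/n₁ = 2, Var(x̄₁−x̄₂) = σ²(1/n₁ + 1/(k·n₁)) = σ²·(k+1)/(k·n₁).
So n₁ = (1 + 1/k)·((z_{α/2} + z_β)/d)² = 1.500 × (3.605/0.47)².
n₁ = 1.500 × 58.83 = 88.2.
Round up: n₁ = 89, giving n₂ = 2 × 89 = 178.

n₁ = 89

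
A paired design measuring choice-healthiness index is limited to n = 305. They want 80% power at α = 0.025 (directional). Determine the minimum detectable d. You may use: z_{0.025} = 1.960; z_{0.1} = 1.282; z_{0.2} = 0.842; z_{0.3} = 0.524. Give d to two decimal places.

For a single sample (or paired design) of n = 305: d_min = (z_{α} + z_β)/√n.
z-sum = 1.960 + 0.842 = 2.802.
d_min = 2.802 / √305 = 2.802 / 17.464 = 0.160.

d_min ≈ 0.16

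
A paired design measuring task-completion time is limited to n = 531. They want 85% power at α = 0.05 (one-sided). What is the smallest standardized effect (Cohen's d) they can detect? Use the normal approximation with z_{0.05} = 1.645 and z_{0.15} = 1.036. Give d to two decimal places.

d_min ≈ 0.12

For a single sample (or paired design) of n = 531: d_min = (z_{α} + z_β)/√n.
z-sum = 1.645 + 1.036 = 2.681.
d_min = 2.681 / √531 = 2.681 / 23.043 = 0.116.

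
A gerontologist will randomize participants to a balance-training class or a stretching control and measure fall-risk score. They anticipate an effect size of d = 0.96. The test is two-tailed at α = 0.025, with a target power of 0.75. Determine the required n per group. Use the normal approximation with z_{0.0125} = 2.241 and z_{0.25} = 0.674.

For two independent groups with equal n: n = 2·((z_{α/2} + z_β) / d)².
z_{α/2} + z_β = 2.241 + 0.674 = 2.915.
n = 2 × (2.915 / 0.96)² = 2 × 3.036² = 2 × 9.22 = 18.4.
Round up to the next whole participant.

n = 19 per group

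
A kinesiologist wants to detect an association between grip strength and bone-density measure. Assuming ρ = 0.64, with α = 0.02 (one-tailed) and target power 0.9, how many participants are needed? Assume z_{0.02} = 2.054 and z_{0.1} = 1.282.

Fisher's z: C = ½·ln((1+r)/(1−r)) = ½·ln(4.5556) = 0.7582.
n = ((z_{α} + z_β)/C)² + 3.
(2.054 + 1.282) / 0.7582 = 3.336 / 0.7582 = 4.400.
n = 4.400² + 3 = 19.36 + 3 = 22.4.
Round up.

n = 23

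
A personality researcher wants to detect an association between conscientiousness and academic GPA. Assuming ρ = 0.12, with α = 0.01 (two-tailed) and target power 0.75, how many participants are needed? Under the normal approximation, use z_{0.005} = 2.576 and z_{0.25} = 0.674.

n = 730

Fisher's z: C = ½·ln((1+r)/(1−r)) = ½·ln(1.2727) = 0.1206.
n = ((z_{α/2} + z_β)/C)² + 3.
(2.576 + 0.674) / 0.1206 = 3.250 / 0.1206 = 26.949.
n = 26.949² + 3 = 726.23 + 3 = 729.2.
Round up.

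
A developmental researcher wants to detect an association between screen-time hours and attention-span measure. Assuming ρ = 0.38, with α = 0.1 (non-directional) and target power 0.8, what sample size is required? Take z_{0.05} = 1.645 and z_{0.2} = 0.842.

n = 42

Fisher's z: C = ½·ln((1+r)/(1−r)) = ½·ln(2.2258) = 0.4001.
n = ((z_{α/2} + z_β)/C)² + 3.
(1.645 + 0.842) / 0.4001 = 2.487 / 0.4001 = 6.216.
n = 6.216² + 3 = 38.64 + 3 = 41.6.
Round up.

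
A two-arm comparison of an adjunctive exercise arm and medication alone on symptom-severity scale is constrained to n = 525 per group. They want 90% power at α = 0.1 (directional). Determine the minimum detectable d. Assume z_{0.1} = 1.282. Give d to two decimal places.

For two independent groups of n = 525 each: d_min = (z_{α} + z_β)·√(2/n).
z-sum = 1.282 + 1.282 = 2.564.
d_min = 2.564 × √(2/525) = 2.564 × 0.0617 = 0.158.

d_min ≈ 0.16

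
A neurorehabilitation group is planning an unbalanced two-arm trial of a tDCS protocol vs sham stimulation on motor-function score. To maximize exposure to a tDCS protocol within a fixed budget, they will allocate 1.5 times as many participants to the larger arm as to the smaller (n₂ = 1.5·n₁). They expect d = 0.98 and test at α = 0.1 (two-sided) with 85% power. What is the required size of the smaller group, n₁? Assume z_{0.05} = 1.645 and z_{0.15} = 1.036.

n₁ = 13

With allocation ratio k = n₂/n₁ = 1.5, Var(x̄₁−x̄₂) = σ²(1/n₁ + 1/(k·n₁)) = σ²·(k+1)/(k·n₁).
So n₁ = (1 + 1/k)·((z_{α/2} + z_β)/d)² = 1.667 × (2.681/0.98)².
n₁ = 1.667 × 7.48 = 12.5.
Round up: n₁ = 13, giving n₂ = ⌈1.5 × 13⌉ = ⌈19.5⌉ = 20.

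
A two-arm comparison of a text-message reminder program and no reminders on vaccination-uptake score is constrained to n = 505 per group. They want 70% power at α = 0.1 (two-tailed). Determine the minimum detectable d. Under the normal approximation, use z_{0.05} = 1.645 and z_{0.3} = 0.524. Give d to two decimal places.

d_min ≈ 0.14

For two independent groups of n = 505 each: d_min = (z_{α/2} + z_β)·√(2/n).
z-sum = 1.645 + 0.524 = 2.169.
d_min = 2.169 × √(2/505) = 2.169 × 0.0629 = 0.136.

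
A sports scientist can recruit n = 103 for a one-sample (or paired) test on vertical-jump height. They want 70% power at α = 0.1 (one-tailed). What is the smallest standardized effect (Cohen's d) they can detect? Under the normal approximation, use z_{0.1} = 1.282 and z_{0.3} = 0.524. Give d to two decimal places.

d_min ≈ 0.18

For a single sample (or paired design) of n = 103: d_min = (z_{α} + z_β)/√n.
z-sum = 1.282 + 0.524 = 1.806.
d_min = 1.806 / √103 = 1.806 / 10.149 = 0.178.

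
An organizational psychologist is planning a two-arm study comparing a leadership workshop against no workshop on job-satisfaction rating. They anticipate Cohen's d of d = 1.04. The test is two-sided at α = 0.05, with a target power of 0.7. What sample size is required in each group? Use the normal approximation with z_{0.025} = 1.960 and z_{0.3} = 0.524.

n = 12 per group

For two independent groups with equal n: n = 2·((z_{α/2} + z_β) / d)².
z_{α/2} + z_β = 1.960 + 0.524 = 2.484.
n = 2 × (2.484 / 1.04)² = 2 × 2.388² = 2 × 5.70 = 11.4.
Round up to the next whole participant.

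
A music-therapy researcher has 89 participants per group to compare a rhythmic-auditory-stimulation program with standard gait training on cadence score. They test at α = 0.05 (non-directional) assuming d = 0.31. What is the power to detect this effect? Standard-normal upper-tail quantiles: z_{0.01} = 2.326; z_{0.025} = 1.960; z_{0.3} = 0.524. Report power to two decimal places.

power ≈ 0.54

For two equal groups, power = Φ(d·√(n/2) − z_{α/2}).
d·√(n/2) = 0.31 × √(89/2) = 0.31 × 6.671 = 2.068.
z_β = 2.068 − 1.960 = 0.108.
Power = Φ(0.108) = 0.543.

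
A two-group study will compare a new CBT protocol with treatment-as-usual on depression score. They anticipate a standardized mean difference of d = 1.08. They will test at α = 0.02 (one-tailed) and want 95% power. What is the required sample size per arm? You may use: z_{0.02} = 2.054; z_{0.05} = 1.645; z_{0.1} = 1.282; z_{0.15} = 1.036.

For two independent groups with equal n: n = 2·((z_{α} + z_β) / d)².
z_{α} + z_β = 2.054 + 1.645 = 3.699.
n = 2 × (3.699 / 1.08)² = 2 × 3.425² = 2 × 11.73 = 23.5.
Round up to the next whole participant.

n = 24 per group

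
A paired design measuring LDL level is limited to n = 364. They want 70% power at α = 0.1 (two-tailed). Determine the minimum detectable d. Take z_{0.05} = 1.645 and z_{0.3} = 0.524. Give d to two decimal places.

For a single sample (or paired design) of n = 364: d_min = (z_{α/2} + z_β)/√n.
z-sum = 1.645 + 0.524 = 2.169.
d_min = 2.169 / √364 = 2.169 / 19.079 = 0.114.

d_min ≈ 0.11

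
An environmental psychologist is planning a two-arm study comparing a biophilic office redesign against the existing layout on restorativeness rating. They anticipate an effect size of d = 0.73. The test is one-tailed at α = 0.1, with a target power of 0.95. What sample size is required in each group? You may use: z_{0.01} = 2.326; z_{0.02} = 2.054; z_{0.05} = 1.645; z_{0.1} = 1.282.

n = 33 per group

For two independent groups with equal n: n = 2·((z_{α} + z_β) / d)².
z_{α} + z_β = 1.282 + 1.645 = 2.927.
n = 2 × (2.927 / 0.73)² = 2 × 4.010² = 2 × 16.08 = 32.2.
Round up to the next whole participant.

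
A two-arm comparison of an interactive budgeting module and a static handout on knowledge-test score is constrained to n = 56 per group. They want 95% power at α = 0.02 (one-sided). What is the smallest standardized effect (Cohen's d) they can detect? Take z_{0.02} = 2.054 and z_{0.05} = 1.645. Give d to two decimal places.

For two independent groups of n = 56 each: d_min = (z_{α} + z_β)·√(2/n).
z-sum = 2.054 + 1.645 = 3.699.
d_min = 3.699 × √(2/56) = 3.699 × 0.1890 = 0.699.

d_min ≈ 0.70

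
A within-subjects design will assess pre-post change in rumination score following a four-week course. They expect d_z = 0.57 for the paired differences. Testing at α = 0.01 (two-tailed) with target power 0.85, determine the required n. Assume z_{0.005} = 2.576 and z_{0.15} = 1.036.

n = 41 pairs

For a paired (one-sample on differences) test: n = ((z_{α/2} + z_β) / d)².
z_{α/2} + z_β = 2.576 + 1.036 = 3.612.
n = (3.612 / 0.57)² = 6.337² = 40.16.
Round up.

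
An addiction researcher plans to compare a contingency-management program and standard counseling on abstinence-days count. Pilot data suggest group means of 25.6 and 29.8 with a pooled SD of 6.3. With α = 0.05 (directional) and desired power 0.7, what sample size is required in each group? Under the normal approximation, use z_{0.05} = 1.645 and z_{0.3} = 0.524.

n = 22 per group

Cohen's d = |M₁ − M₂| / SD_pooled = |25.6 − 29.8| / 6.3 = 4.2 / 6.3 = 0.667.
For two independent groups with equal n: n = 2·((z_{α} + z_β) / d)².
z_{α} + z_β = 1.645 + 0.524 = 2.169.
n = 2 × (2.169 / 0.667)² = 2 × 3.252² = 2 × 10.57 = 21.1.
Round up to the next whole participant.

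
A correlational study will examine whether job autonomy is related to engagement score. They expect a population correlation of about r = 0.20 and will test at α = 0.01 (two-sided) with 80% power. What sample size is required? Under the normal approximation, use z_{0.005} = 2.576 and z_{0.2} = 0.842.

n = 288

Fisher's z: C = ½·ln((1+r)/(1−r)) = ½·ln(1.5000) = 0.2027.
n = ((z_{α/2} + z_β)/C)² + 3.
(2.576 + 0.842) / 0.2027 = 3.418 / 0.2027 = 16.862.
n = 16.862² + 3 = 284.34 + 3 = 287.3.
Round up.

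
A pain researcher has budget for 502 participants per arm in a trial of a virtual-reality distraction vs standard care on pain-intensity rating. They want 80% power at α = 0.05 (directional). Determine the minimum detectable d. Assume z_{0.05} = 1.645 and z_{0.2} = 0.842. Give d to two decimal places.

d_min ≈ 0.16

For two independent groups of n = 502 each: d_min = (z_{α} + z_β)·√(2/n).
z-sum = 1.645 + 0.842 = 2.487.
d_min = 2.487 × √(2/502) = 2.487 × 0.0631 = 0.157.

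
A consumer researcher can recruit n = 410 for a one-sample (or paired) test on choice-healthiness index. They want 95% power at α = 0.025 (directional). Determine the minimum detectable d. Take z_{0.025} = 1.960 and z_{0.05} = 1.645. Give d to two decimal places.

For a single sample (or paired design) of n = 410: d_min = (z_{α} + z_β)/√n.
z-sum = 1.960 + 1.645 = 3.605.
d_min = 3.605 / √410 = 3.605 / 20.248 = 0.178.

d_min ≈ 0.18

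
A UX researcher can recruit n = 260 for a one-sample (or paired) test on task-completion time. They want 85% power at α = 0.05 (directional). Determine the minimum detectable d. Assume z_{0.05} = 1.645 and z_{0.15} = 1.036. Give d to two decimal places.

d_min ≈ 0.17

For a single sample (or paired design) of n = 260: d_min = (z_{α} + z_β)/√n.
z-sum = 1.645 + 1.036 = 2.681.
d_min = 2.681 / √260 = 2.681 / 16.125 = 0.166.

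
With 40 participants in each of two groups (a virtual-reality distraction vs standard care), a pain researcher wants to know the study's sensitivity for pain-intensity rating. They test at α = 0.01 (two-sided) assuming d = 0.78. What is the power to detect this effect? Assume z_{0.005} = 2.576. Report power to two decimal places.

power ≈ 0.82

For two equal groups, power = Φ(d·√(n/2) − z_{α/2}).
d·√(n/2) = 0.78 × √(40/2) = 0.78 × 4.472 = 3.488.
z_β = 3.488 − 2.576 = 0.912.
Power = Φ(0.912) = 0.819.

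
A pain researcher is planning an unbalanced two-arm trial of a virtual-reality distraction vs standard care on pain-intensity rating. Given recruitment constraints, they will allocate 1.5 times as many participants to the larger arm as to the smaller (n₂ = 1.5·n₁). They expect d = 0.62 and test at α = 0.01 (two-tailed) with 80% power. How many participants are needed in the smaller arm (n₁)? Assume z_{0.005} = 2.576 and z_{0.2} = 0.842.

With allocation ratio k = n₂/n₁ = 1.5, Var(x̄₁−x̄₂) = σ²(1/n₁ + 1/(k·n₁)) = σ²·(k+1)/(k·n₁).
So n₁ = (1 + 1/k)·((z_{α/2} + z_β)/d)² = 1.667 × (3.418/0.62)².
n₁ = 1.667 × 30.39 = 50.7.
Round up: n₁ = 51, giving n₂ = ⌈1.5 × 51⌉ = ⌈76.5⌉ = 77.

n₁ = 51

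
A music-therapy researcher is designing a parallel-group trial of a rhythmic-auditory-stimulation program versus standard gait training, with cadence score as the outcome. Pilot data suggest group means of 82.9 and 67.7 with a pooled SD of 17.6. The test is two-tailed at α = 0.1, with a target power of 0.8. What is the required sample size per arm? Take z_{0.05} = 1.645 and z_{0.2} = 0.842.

Cohen's d = |M₁ − M₂| / SD_pooled = |82.9 − 67.7| / 17.6 = 15.2 / 17.6 = 0.864.
For two independent groups with equal n: n = 2·((z_{α/2} + z_β) / d)².
z_{α/2} + z_β = 1.645 + 0.842 = 2.487.
n = 2 × (2.487 / 0.864)² = 2 × 2.878² = 2 × 8.29 = 16.6.
Round up to the next whole participant.

n = 17 per group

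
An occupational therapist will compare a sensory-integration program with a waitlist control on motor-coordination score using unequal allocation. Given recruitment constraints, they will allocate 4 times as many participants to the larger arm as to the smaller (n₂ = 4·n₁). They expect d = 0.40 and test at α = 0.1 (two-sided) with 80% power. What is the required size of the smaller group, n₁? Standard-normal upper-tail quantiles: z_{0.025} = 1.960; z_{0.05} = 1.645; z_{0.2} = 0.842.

With allocation ratio k = n₂/n₁ = 4, Var(x̄₁−x̄₂) = σ²(1/n₁ + 1/(k·n₁)) = σ²·(k+1)/(k·n₁).
So n₁ = (1 + 1/k)·((z_{α/2} + z_β)/d)² = 1.250 × (2.487/0.40)².
n₁ = 1.250 × 38.66 = 48.3.
Round up: n₁ = 49, giving n₂ = 4 × 49 = 196.

n₁ = 49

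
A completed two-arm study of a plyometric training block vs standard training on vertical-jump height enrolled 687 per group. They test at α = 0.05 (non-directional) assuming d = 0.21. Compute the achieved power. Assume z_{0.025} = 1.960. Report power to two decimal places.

For two equal groups, power = Φ(d·√(n/2) − z_{α/2}).
d·√(n/2) = 0.21 × √(687/2) = 0.21 × 18.534 = 3.892.
z_β = 3.892 − 1.960 = 1.932.
Power = Φ(1.932) = 0.973.

power ≈ 0.97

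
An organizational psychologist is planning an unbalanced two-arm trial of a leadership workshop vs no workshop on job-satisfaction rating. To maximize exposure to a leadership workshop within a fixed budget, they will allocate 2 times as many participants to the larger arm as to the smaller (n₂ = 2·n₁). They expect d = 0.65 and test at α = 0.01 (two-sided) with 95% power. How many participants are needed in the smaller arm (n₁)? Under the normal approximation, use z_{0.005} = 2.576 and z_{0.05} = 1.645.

With allocation ratio k = n₂/n₁ = 2, Var(x̄₁−x̄₂) = σ²(1/n₁ + 1/(k·n₁)) = σ²·(k+1)/(k·n₁).
So n₁ = (1 + 1/k)·((z_{α/2} + z_β)/d)² = 1.500 × (4.221/0.65)².
n₁ = 1.500 × 42.17 = 63.3.
Round up: n₁ = 64, giving n₂ = 2 × 64 = 128.

n₁ = 64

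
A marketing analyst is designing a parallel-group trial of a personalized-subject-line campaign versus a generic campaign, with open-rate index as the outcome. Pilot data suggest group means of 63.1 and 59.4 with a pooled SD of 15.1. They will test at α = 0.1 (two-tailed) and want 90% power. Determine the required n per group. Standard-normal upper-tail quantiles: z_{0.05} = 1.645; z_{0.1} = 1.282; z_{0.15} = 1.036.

Cohen's d = |M₁ − M₂| / SD_pooled = |63.1 − 59.4| / 15.1 = 3.7 / 15.1 = 0.245.
For two independent groups with equal n: n = 2·((z_{α/2} + z_β) / d)².
z_{α/2} + z_β = 1.645 + 1.282 = 2.927.
n = 2 × (2.927 / 0.245)² = 2 × 11.947² = 2 × 142.73 = 285.5.
Round up to the next whole participant.

n = 286 per group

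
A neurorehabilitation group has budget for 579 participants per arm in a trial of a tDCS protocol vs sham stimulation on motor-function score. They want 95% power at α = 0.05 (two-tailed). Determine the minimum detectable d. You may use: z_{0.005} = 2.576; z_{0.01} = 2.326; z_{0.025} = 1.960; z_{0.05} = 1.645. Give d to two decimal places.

For two independent groups of n = 579 each: d_min = (z_{α/2} + z_β)·√(2/n).
z-sum = 1.960 + 1.645 = 3.605.
d_min = 3.605 × √(2/579) = 3.605 × 0.0588 = 0.212.

d_min ≈ 0.21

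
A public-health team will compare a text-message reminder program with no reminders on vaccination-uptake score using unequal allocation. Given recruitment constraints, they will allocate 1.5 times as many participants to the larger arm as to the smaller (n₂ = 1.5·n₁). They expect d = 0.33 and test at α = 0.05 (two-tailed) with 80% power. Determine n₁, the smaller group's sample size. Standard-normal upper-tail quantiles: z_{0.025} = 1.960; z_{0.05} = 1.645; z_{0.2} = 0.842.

n₁ = 121

With allocation ratio k = n₂/n₁ = 1.5, Var(x̄₁−x̄₂) = σ²(1/n₁ + 1/(k·n₁)) = σ²·(k+1)/(k·n₁).
So n₁ = (1 + 1/k)·((z_{α/2} + z_β)/d)² = 1.667 × (2.802/0.33)².
n₁ = 1.667 × 72.10 = 120.2.
Round up: n₁ = 121, giving n₂ = ⌈1.5 × 121⌉ = ⌈181.5⌉ = 182.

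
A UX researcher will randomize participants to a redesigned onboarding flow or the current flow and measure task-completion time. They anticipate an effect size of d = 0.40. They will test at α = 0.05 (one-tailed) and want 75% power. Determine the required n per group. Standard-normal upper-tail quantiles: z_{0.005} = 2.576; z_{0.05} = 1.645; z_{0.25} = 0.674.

For two independent groups with equal n: n = 2·((z_{α} + z_β) / d)².
z_{α} + z_β = 1.645 + 0.674 = 2.319.
n = 2 × (2.319 / 0.40)² = 2 × 5.797² = 2 × 33.61 = 67.2.
Round up to the next whole participant.

n = 68 per group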